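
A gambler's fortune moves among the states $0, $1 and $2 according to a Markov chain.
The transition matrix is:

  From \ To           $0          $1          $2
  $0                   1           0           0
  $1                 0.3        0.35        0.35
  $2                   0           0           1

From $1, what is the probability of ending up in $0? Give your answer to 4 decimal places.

0.4615

Let h(s) be the probability of absorption at $0 starting from transient state s. Then h($0) = 1 and h($2) = 0. By first-step analysis:
h($1) = 0.3·1 + 0.35·h($1) + 0.35·0
Solving: h($1) = 0.4615.
Starting from $1, the probability is 0.4615.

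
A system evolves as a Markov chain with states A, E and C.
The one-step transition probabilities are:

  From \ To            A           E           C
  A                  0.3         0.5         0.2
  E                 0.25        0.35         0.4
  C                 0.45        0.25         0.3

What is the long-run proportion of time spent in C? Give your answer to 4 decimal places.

Let the stationary distribution be π with π = πP and π_1 + π_2 + π_3 = 1.
π_1 = 0.3·π_1 + 0.25·π_2 + 0.45·π_3
π_2 = 0.5·π_1 + 0.35·π_2 + 0.25·π_3
Solving with the normalization constraint gives π = (0.3272, 0.3687, 0.3041).
So the stationary probability of C is 0.3041.

0.3041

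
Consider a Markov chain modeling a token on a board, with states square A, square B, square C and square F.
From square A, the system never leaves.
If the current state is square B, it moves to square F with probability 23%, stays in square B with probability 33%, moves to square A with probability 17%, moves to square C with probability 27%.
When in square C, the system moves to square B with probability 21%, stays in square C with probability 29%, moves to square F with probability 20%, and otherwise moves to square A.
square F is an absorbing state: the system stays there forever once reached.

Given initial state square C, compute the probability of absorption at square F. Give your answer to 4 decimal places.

Let h(s) be the probability of absorption at square F starting from transient state s. Then h(square F) = 1 and h(square A) = 0. By first-step analysis:
h(square B) = 0.17·0 + 0.33·h(square B) + 0.27·h(square C) + 0.23·1
h(square C) = 0.3·0 + 0.21·h(square B) + 0.29·h(square C) + 0.2·1
Solving: h(square B) = 0.5186, h(square C) = 0.4351.
Starting from square C, the probability is 0.4351.

0.4351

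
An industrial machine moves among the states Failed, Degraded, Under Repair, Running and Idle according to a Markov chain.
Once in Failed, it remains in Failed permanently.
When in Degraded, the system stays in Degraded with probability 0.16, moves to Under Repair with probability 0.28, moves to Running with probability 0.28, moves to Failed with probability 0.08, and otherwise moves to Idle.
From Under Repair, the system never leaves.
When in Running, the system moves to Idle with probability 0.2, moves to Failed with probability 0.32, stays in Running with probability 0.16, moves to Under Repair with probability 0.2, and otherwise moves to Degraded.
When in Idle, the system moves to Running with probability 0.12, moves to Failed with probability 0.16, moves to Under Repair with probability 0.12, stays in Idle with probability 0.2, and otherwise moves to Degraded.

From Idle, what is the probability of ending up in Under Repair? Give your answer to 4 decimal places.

0.5208

Let h(s) be the probability of absorption at Under Repair starting from transient state s. Then h(Under Repair) = 1 and h(Failed) = 0. By first-step analysis:
h(Degraded) = 0.08·0 + 0.16·h(Degraded) + 0.28·1 + 0.28·h(Running) + 0.2·h(Idle)
h(Running) = 0.32·0 + 0.12·h(Degraded) + 0.2·1 + 0.16·h(Running) + 0.2·h(Idle)
h(Idle) = 0.16·0 + 0.4·h(Degraded) + 0.12·1 + 0.12·h(Running) + 0.2·h(Idle)
Solving: h(Degraded) = 0.6069, h(Running) = 0.4488, h(Idle) = 0.5208.
Starting from Idle, the probability is 0.5208.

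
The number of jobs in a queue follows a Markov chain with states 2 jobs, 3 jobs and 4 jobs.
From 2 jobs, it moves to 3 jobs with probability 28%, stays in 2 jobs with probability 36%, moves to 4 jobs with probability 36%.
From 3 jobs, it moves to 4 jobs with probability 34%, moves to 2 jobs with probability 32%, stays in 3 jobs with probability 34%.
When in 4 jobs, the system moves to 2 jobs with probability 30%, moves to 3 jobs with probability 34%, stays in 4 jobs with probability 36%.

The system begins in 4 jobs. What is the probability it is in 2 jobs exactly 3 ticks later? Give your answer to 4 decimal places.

Propagate the distribution vector 3 ticks from 4 jobs.
After 0 ticks: (0.0000, 0.0000, 1.0000)
After 1 tick: (0.3000, 0.3400, 0.3600)
After 2 ticks: (0.3248, 0.3220, 0.3532)
After 3 ticks: (0.3259, 0.3205, 0.3536)
P(in 2 jobs after 3 ticks) = 0.3259

0.3259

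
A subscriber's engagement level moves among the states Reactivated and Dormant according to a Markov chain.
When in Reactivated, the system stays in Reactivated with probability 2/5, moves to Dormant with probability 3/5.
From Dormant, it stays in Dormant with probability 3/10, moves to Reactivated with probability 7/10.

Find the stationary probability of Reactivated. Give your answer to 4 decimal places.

0.5385

Let the stationary distribution be π with π = πP and π_1 + π_2 = 1.
π_1 = 0.4·π_1 + 0.7·π_2
Solving with the normalization constraint gives π = (0.5385, 0.4615).
So the stationary probability of Reactivated is 0.5385.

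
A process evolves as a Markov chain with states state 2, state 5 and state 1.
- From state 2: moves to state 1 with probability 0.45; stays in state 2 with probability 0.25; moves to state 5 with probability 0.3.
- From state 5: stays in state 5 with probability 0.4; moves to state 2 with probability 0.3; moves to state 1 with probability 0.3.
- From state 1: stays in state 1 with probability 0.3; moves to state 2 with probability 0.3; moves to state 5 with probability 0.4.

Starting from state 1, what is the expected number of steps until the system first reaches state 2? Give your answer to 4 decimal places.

3.3333

Let t(s) be the expected number of steps to first reach state 2 from state s, with t(state 2) = 0. Conditioning on the first step:
t(state 5) = 1 + 0.4·t(state 5) + 0.3·t(state 1)
t(state 1) = 1 + 0.4·t(state 5) + 0.3·t(state 1)
Solving: t(state 5) = 3.3333, t(state 1) = 3.3333.
Expected steps from state 1 to state 2: 3.3333.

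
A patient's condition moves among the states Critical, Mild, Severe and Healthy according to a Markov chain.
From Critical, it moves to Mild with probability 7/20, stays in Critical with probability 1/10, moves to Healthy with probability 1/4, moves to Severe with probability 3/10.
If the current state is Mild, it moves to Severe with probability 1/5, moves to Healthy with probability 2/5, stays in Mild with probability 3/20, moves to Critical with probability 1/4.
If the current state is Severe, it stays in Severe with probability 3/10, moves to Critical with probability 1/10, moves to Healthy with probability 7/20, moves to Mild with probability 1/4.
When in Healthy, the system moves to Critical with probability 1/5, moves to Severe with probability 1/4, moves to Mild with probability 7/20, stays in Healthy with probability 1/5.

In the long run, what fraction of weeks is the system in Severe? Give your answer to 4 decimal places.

Let the stationary distribution be π with π = πP and π_1 + π_2 + π_3 + π_4 = 1.
π_1 = 0.1·π_1 + 0.25·π_2 + 0.1·π_3 + 0.2·π_4
π_2 = 0.35·π_1 + 0.15·π_2 + 0.25·π_3 + 0.35·π_4
π_3 = 0.3·π_1 + 0.2·π_2 + 0.3·π_3 + 0.25·π_4
Solving with the normalization constraint gives π = (0.1707, 0.2702, 0.2579, 0.3013).
So the stationary probability of Severe is 0.2579.

0.2579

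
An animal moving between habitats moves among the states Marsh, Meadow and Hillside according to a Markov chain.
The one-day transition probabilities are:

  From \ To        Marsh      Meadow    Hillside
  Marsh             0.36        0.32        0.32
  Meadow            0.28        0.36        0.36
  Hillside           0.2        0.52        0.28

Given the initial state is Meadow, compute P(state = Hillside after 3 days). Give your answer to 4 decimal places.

Propagate the distribution vector 3 days from Meadow.
After 0 days: (0.0000, 1.0000, 0.0000)
After 1 day: (0.2800, 0.3600, 0.3600)
After 2 days: (0.2736, 0.4064, 0.3200)
After 3 days: (0.2763, 0.4003, 0.3235)
P(in Hillside after 3 days) = 0.3235

0.3235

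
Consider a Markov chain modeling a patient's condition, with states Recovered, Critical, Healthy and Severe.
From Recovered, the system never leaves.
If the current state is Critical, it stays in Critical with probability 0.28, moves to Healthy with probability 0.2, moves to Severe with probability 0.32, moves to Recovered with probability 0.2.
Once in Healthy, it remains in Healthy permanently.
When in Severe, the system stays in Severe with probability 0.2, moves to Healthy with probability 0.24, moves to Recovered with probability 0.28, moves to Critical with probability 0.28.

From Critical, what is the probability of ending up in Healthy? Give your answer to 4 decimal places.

0.4868

Let h(s) be the probability of absorption at Healthy starting from transient state s. Then h(Healthy) = 1 and h(Recovered) = 0. By first-step analysis:
h(Critical) = 0.2·0 + 0.28·h(Critical) + 0.2·1 + 0.32·h(Severe)
h(Severe) = 0.28·0 + 0.28·h(Critical) + 0.24·1 + 0.2·h(Severe)
Solving: h(Critical) = 0.4868, h(Severe) = 0.4704.
Starting from Critical, the probability is 0.4868.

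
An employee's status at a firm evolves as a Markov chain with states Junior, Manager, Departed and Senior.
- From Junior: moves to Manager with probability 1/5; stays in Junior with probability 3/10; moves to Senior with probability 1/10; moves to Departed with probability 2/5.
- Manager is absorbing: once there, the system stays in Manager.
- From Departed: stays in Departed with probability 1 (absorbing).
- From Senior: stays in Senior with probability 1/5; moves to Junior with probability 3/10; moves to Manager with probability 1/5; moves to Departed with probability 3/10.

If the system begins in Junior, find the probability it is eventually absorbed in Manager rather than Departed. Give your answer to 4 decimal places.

0.3396

Let h(s) be the probability of absorption at Manager starting from transient state s. Then h(Manager) = 1 and h(Departed) = 0. By first-step analysis:
h(Junior) = 0.3·h(Junior) + 0.2·1 + 0.4·0 + 0.1·h(Senior)
h(Senior) = 0.3·h(Junior) + 0.2·1 + 0.3·0 + 0.2·h(Senior)
Solving: h(Junior) = 0.3396, h(Senior) = 0.3774.
Starting from Junior, the probability is 0.3396.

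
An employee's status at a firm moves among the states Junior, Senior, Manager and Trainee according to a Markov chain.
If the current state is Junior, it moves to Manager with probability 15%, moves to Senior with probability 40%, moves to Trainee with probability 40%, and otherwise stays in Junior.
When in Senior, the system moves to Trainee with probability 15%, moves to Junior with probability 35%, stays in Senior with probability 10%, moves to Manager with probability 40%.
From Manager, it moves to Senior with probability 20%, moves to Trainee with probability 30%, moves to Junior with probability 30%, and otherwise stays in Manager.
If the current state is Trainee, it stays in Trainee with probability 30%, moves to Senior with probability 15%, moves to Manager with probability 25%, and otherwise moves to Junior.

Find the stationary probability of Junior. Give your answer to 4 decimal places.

Let the stationary distribution be π with π = πP and π_1 + π_2 + π_3 + π_4 = 1.
π_1 = 0.05·π_1 + 0.35·π_2 + 0.3·π_3 + 0.3·π_4
π_2 = 0.4·π_1 + 0.1·π_2 + 0.2·π_3 + 0.15·π_4
π_3 = 0.15·π_1 + 0.4·π_2 + 0.2·π_3 + 0.25·π_4
Solving with the normalization constraint gives π = (0.2485, 0.2137, 0.2450, 0.2928).
So the stationary probability of Junior is 0.2485.

0.2485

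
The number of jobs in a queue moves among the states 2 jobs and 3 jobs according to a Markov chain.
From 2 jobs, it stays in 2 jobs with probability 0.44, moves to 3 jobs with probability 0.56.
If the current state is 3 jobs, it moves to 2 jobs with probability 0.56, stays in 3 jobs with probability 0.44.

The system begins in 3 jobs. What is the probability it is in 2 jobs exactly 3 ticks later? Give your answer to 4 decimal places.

Propagate the distribution vector 3 ticks from 3 jobs.
After 0 ticks: (0.0000, 1.0000)
After 1 tick: (0.5600, 0.4400)
After 2 ticks: (0.4928, 0.5072)
After 3 ticks: (0.5009, 0.4991)
P(in 2 jobs after 3 ticks) = 0.5009

0.5009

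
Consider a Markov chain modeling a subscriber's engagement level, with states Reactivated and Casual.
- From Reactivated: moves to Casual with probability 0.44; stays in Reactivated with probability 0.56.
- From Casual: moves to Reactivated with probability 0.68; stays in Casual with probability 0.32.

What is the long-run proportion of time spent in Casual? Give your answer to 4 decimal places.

Let the stationary distribution be π with π = πP and π_1 + π_2 = 1.
π_1 = 0.56·π_1 + 0.68·π_2
Solving with the normalization constraint gives π = (0.6071, 0.3929).
So the stationary probability of Casual is 0.3929.

0.3929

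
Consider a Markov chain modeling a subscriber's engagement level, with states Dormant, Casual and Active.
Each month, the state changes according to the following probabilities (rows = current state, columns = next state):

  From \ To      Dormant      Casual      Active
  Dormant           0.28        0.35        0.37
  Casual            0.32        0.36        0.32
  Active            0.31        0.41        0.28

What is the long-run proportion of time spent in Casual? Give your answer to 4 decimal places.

Let the stationary distribution be π with π = πP and π_1 + π_2 + π_3 = 1.
π_1 = 0.28·π_1 + 0.32·π_2 + 0.31·π_3
π_2 = 0.35·π_1 + 0.36·π_2 + 0.41·π_3
Solving with the normalization constraint gives π = (0.3046, 0.3731, 0.3223).
So the stationary probability of Casual is 0.3731.

0.3731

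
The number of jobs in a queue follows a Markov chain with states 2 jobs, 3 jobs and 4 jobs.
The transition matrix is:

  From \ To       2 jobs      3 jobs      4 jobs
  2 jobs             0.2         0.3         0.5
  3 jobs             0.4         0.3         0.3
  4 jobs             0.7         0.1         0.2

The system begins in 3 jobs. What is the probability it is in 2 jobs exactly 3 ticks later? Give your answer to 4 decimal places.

0.4230

Propagate the distribution vector 3 ticks from 3 jobs.
After 0 ticks: (0.0000, 1.0000, 0.0000)
After 1 tick: (0.4000, 0.3000, 0.3000)
After 2 ticks: (0.4100, 0.2400, 0.3500)
After 3 ticks: (0.4230, 0.2300, 0.3470)
P(in 2 jobs after 3 ticks) = 0.4230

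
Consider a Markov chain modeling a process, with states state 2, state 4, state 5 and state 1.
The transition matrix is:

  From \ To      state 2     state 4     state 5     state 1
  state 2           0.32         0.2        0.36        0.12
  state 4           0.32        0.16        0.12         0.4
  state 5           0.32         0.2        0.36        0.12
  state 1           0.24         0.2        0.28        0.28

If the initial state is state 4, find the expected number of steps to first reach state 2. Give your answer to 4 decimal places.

Let t(s) be the expected number of steps to first reach state 2 from state s, with t(state 2) = 0. Conditioning on the first step:
t(state 4) = 1 + 0.16·t(state 4) + 0.12·t(state 5) + 0.4·t(state 1)
t(state 5) = 1 + 0.2·t(state 4) + 0.36·t(state 5) + 0.12·t(state 1)
t(state 1) = 1 + 0.2·t(state 4) + 0.28·t(state 5) + 0.28·t(state 1)
Solving: t(state 4) = 3.3800, t(state 5) = 3.2955, t(state 1) = 3.6094.
Expected steps from state 4 to state 2: 3.3800.

3.3800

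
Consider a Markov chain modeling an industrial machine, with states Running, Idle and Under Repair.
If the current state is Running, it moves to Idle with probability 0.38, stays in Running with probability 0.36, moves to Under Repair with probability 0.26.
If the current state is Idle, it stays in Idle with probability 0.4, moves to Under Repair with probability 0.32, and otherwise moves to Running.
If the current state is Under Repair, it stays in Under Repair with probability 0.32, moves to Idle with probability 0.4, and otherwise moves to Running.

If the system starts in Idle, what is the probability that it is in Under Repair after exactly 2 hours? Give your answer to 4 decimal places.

0.3032

Sum over the intermediate state after 1 hour:
P = P(Idle→Running)·P(Running→Under Repair) + P(Idle→Idle)·P(Idle→Under Repair) + P(Idle→Under Repair)·P(Under Repair→Under Repair)
  = 0.28×0.26 + 0.4×0.32 + 0.32×0.32
  = 0.0728 + 0.1280 + 0.1024 = 0.3032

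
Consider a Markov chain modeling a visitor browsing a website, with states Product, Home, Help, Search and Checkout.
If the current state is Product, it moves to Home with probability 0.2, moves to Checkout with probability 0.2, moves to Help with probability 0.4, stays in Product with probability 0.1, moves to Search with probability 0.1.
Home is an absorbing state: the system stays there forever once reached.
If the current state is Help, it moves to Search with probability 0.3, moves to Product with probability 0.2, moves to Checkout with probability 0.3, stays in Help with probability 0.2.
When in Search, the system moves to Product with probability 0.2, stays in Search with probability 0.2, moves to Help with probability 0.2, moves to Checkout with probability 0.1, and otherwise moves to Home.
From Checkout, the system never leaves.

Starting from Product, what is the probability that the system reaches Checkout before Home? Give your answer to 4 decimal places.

Let h(s) be the probability of absorption at Checkout starting from transient state s. Then h(Checkout) = 1 and h(Home) = 0. By first-step analysis:
h(Product) = 0.1·h(Product) + 0.2·0 + 0.4·h(Help) + 0.1·h(Search) + 0.2·1
h(Help) = 0.2·h(Product) + 0.2·h(Help) + 0.3·h(Search) + 0.3·1
h(Search) = 0.2·h(Product) + 0.3·0 + 0.2·h(Help) + 0.2·h(Search) + 0.1·1
Solving: h(Product) = 0.5749, h(Help) = 0.6836, h(Search) = 0.4396.
Starting from Product, the probability is 0.5749.

0.5749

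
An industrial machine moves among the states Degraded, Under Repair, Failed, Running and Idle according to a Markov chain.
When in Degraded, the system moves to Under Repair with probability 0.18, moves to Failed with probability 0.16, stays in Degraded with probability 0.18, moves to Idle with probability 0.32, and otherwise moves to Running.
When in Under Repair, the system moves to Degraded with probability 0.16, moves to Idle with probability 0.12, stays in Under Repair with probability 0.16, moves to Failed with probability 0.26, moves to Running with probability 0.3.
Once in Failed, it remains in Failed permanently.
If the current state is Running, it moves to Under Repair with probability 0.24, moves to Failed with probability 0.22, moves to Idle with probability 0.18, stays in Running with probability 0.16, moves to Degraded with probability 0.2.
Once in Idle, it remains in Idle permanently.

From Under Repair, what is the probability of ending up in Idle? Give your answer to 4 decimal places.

0.4206

Let h(s) be the probability of absorption at Idle starting from transient state s. Then h(Idle) = 1 and h(Failed) = 0. By first-step analysis:
h(Degraded) = 0.18·h(Degraded) + 0.18·h(Under Repair) + 0.16·0 + 0.16·h(Running) + 0.32·1
h(Under Repair) = 0.16·h(Degraded) + 0.16·h(Under Repair) + 0.26·0 + 0.3·h(Running) + 0.12·1
h(Running) = 0.2·h(Degraded) + 0.24·h(Under Repair) + 0.22·0 + 0.16·h(Running) + 0.18·1
Solving: h(Degraded) = 0.5745, h(Under Repair) = 0.4206, h(Running) = 0.4712.
Starting from Under Repair, the probability is 0.4206.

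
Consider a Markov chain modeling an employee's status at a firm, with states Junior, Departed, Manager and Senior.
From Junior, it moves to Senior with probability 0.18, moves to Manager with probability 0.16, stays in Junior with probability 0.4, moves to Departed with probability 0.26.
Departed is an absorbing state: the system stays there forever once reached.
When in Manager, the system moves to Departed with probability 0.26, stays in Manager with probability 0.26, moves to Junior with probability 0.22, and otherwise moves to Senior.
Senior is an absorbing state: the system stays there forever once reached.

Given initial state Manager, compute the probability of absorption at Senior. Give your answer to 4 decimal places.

0.4785

Let h(s) be the probability of absorption at Senior starting from transient state s. Then h(Senior) = 1 and h(Departed) = 0. By first-step analysis:
h(Junior) = 0.4·h(Junior) + 0.26·0 + 0.16·h(Manager) + 0.18·1
h(Manager) = 0.22·h(Junior) + 0.26·0 + 0.26·h(Manager) + 0.26·1
Solving: h(Junior) = 0.4276, h(Manager) = 0.4785.
Starting from Manager, the probability is 0.4785.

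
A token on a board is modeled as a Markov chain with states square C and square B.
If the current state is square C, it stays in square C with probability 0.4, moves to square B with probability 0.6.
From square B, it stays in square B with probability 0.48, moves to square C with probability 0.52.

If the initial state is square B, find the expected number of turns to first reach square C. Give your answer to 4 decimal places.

Let t(s) be the expected number of turns to first reach square C from state s, with t(square C) = 0. Conditioning on the first turn:
t(square B) = 1 + 0.48·t(square B)
Solving: t(square B) = 1.9231.
Expected turns from square B to square C: 1.9231.

1.9231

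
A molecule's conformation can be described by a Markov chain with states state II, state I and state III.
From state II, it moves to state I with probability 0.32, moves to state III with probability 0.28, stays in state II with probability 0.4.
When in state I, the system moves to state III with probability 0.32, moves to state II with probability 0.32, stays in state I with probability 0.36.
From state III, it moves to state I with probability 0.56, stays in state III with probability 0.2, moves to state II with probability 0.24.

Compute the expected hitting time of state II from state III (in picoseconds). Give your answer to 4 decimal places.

3.6058

Let t(s) be the expected number of picoseconds to first reach state II from state s, with t(state II) = 0. Conditioning on the first picosecond:
t(state I) = 1 + 0.36·t(state I) + 0.32·t(state III)
t(state III) = 1 + 0.56·t(state I) + 0.2·t(state III)
Solving: t(state I) = 3.3654, t(state III) = 3.6058.
Expected picoseconds from state III to state II: 3.6058.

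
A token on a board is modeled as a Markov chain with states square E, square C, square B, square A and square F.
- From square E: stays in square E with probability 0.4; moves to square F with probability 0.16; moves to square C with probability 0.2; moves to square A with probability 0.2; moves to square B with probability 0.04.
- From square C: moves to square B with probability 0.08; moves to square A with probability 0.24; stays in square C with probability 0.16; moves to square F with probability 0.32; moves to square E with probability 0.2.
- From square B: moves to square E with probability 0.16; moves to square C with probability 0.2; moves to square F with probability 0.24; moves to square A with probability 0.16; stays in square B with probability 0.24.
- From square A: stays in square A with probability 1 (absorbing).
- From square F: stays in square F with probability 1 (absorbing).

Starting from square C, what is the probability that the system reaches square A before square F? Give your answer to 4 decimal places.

0.4492

Let h(s) be the probability of absorption at square A starting from transient state s. Then h(square A) = 1 and h(square F) = 0. By first-step analysis:
h(square E) = 0.4·h(square E) + 0.2·h(square C) + 0.04·h(square B) + 0.2·1 + 0.16·0
h(square C) = 0.2·h(square E) + 0.16·h(square C) + 0.08·h(square B) + 0.24·1 + 0.32·0
h(square B) = 0.16·h(square E) + 0.2·h(square C) + 0.24·h(square B) + 0.16·1 + 0.24·0
Solving: h(square E) = 0.5122, h(square C) = 0.4492, h(square B) = 0.4366.
Starting from square C, the probability is 0.4492.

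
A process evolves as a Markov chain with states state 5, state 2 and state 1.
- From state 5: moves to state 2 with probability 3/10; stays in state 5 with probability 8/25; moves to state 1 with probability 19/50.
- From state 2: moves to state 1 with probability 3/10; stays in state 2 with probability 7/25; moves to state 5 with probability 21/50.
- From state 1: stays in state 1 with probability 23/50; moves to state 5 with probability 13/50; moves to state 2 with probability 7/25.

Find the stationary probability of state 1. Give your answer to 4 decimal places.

Let the stationary distribution be π with π = πP and π_1 + π_2 + π_3 = 1.
π_1 = 0.32·π_1 + 0.42·π_2 + 0.26·π_3
π_2 = 0.3·π_1 + 0.28·π_2 + 0.28·π_3
Solving with the normalization constraint gives π = (0.3254, 0.2865, 0.3881).
So the stationary probability of state 1 is 0.3881.

0.3881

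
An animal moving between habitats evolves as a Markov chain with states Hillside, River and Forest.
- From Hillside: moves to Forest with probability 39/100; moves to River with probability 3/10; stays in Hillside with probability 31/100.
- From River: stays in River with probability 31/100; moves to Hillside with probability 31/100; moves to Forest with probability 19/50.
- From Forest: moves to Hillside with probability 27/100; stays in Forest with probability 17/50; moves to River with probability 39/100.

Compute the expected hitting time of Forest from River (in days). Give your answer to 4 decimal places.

2.6103

Let t(s) be the expected number of days to first reach Forest from state s, with t(Forest) = 0. Conditioning on the first day:
t(Hillside) = 1 + 0.31·t(Hillside) + 0.3·t(River)
t(River) = 1 + 0.31·t(Hillside) + 0.31·t(River)
Solving: t(Hillside) = 2.5842, t(River) = 2.6103.
Expected days from River to Forest: 2.6103.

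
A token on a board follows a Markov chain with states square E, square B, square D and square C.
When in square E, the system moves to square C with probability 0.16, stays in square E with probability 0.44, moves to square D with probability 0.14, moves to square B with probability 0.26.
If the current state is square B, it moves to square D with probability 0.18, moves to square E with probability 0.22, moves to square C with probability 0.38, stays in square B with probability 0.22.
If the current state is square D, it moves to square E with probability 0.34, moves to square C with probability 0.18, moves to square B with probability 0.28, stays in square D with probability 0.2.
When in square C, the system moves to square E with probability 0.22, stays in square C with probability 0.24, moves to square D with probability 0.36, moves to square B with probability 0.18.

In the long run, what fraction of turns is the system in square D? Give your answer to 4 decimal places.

Let the stationary distribution be π with π = πP and π_1 + π_2 + π_3 + π_4 = 1.
π_1 = 0.44·π_1 + 0.22·π_2 + 0.34·π_3 + 0.22·π_4
π_2 = 0.26·π_1 + 0.22·π_2 + 0.28·π_3 + 0.18·π_4
π_3 = 0.14·π_1 + 0.18·π_2 + 0.2·π_3 + 0.36·π_4
Solving with the normalization constraint gives π = (0.3150, 0.2360, 0.2140, 0.2350).
So the stationary probability of square D is 0.2140.

0.2140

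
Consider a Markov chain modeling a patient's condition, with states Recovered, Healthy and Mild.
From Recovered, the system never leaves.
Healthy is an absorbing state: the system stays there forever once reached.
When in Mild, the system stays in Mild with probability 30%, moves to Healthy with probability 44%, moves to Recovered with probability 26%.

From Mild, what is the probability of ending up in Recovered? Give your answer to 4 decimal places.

0.3714

Let h(s) be the probability of absorption at Recovered starting from transient state s. Then h(Recovered) = 1 and h(Healthy) = 0. By first-step analysis:
h(Mild) = 0.26·1 + 0.44·0 + 0.3·h(Mild)
Solving: h(Mild) = 0.3714.
Starting from Mild, the probability is 0.3714.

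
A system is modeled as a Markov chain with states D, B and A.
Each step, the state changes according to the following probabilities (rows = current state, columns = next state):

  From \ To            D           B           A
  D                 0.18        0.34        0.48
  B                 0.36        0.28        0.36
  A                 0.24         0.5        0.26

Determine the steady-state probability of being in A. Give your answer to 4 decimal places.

Let the stationary distribution be π with π = πP and π_1 + π_2 + π_3 = 1.
π_1 = 0.18·π_1 + 0.36·π_2 + 0.24·π_3
π_2 = 0.34·π_1 + 0.28·π_2 + 0.5·π_3
Solving with the normalization constraint gives π = (0.2688, 0.3746, 0.3566).
So the stationary probability of A is 0.3566.

0.3566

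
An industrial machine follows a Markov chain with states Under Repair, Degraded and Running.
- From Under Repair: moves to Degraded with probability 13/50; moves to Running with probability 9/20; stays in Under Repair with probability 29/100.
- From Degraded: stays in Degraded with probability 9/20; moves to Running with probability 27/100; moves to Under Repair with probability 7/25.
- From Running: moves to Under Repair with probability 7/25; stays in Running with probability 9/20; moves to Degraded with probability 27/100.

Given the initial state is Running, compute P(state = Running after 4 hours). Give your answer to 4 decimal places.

0.3917

Propagate the distribution vector 4 hours from Running.
After 0 hours: (0.0000, 0.0000, 1.0000)
After 1 hour: (0.2800, 0.2700, 0.4500)
After 2 hours: (0.2828, 0.3158, 0.4014)
After 3 hours: (0.2828, 0.3240, 0.3932)
After 4 hours: (0.2828, 0.3255, 0.3917)
P(in Running after 4 hours) = 0.3917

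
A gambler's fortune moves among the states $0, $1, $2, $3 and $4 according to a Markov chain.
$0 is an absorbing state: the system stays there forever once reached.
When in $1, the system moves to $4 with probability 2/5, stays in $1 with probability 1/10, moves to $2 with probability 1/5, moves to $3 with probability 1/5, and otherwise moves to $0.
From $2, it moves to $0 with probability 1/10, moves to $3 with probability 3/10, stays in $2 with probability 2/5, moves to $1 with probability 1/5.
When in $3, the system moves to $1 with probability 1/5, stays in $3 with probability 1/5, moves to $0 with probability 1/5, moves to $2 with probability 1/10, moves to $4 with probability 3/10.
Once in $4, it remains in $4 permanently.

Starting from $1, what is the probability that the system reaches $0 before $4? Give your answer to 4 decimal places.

Let h(s) be the probability of absorption at $0 starting from transient state s. Then h($0) = 1 and h($4) = 0. By first-step analysis:
h($1) = 0.1·1 + 0.1·h($1) + 0.2·h($2) + 0.2·h($3) + 0.4·0
h($2) = 0.1·1 + 0.2·h($1) + 0.4·h($2) + 0.3·h($3)
h($3) = 0.2·1 + 0.2·h($1) + 0.1·h($2) + 0.2·h($3) + 0.3·0
Solving: h($1) = 0.2973, h($2) = 0.4565, h($3) = 0.3814.
Starting from $1, the probability is 0.2973.

0.2973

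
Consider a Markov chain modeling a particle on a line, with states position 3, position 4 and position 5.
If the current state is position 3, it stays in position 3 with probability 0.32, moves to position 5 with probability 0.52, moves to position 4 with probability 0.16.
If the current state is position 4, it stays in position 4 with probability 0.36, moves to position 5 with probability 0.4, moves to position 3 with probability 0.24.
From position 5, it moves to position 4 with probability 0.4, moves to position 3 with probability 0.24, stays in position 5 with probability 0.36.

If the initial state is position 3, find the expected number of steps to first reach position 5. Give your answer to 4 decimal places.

Let t(s) be the expected number of steps to first reach position 5 from state s, with t(position 5) = 0. Conditioning on the first step:
t(position 3) = 1 + 0.32·t(position 3) + 0.16·t(position 4)
t(position 4) = 1 + 0.24·t(position 3) + 0.36·t(position 4)
Solving: t(position 3) = 2.0161, t(position 4) = 2.3185.
Expected steps from position 3 to position 5: 2.0161.

2.0161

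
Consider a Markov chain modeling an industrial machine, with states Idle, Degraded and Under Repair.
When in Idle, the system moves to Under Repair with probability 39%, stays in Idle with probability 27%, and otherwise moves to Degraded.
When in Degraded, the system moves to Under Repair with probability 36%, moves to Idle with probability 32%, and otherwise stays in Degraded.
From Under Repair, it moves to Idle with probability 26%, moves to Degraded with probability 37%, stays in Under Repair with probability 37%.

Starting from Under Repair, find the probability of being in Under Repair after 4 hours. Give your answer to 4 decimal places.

Propagate the distribution vector 4 hours from Under Repair.
After 0 hours: (0.0000, 0.0000, 1.0000)
After 1 hour: (0.2600, 0.3700, 0.3700)
After 2 hours: (0.2848, 0.3437, 0.3715)
After 3 hours: (0.2835, 0.3443, 0.3723)
After 4 hours: (0.2835, 0.3443, 0.3722)
P(in Under Repair after 4 hours) = 0.3722

0.3722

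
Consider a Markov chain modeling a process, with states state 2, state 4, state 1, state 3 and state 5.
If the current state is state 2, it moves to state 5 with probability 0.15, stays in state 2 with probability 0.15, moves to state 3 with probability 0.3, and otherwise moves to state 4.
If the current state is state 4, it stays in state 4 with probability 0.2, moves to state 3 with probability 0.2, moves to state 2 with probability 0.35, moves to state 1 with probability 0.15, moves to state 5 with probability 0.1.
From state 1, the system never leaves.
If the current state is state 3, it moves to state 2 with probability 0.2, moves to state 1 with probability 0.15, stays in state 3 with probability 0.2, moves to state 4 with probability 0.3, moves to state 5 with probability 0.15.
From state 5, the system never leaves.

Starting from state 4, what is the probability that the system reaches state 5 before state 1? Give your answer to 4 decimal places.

Let h(s) be the probability of absorption at state 5 starting from transient state s. Then h(state 5) = 1 and h(state 1) = 0. By first-step analysis:
h(state 2) = 0.15·h(state 2) + 0.4·h(state 4) + 0.3·h(state 3) + 0.15·1
h(state 4) = 0.35·h(state 2) + 0.2·h(state 4) + 0.15·0 + 0.2·h(state 3) + 0.1·1
h(state 3) = 0.2·h(state 2) + 0.3·h(state 4) + 0.15·0 + 0.2·h(state 3) + 0.15·1
Solving: h(state 2) = 0.6165, h(state 4) = 0.5298, h(state 3) = 0.5403.
Starting from state 4, the probability is 0.5298.

0.5298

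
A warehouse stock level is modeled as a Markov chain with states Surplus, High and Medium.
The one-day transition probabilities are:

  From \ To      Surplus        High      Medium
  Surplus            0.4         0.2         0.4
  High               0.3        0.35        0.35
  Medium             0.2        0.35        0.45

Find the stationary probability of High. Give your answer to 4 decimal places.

Let the stationary distribution be π with π = πP and π_1 + π_2 + π_3 = 1.
π_1 = 0.4·π_1 + 0.3·π_2 + 0.2·π_3
π_2 = 0.2·π_1 + 0.35·π_2 + 0.35·π_3
Solving with the normalization constraint gives π = (0.2883, 0.3067, 0.4049).
So the stationary probability of High is 0.3067.

0.3067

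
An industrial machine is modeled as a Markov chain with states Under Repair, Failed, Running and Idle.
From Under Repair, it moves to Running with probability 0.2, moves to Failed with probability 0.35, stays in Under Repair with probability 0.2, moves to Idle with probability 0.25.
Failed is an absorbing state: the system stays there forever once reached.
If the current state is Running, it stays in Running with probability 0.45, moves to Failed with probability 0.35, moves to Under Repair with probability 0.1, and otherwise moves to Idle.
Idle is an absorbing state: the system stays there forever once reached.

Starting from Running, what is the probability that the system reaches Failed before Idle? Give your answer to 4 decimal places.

0.7500

Let h(s) be the probability of absorption at Failed starting from transient state s. Then h(Failed) = 1 and h(Idle) = 0. By first-step analysis:
h(Under Repair) = 0.2·h(Under Repair) + 0.35·1 + 0.2·h(Running) + 0.25·0
h(Running) = 0.1·h(Under Repair) + 0.35·1 + 0.45·h(Running) + 0.1·0
Solving: h(Under Repair) = 0.6250, h(Running) = 0.7500.
Starting from Running, the probability is 0.7500.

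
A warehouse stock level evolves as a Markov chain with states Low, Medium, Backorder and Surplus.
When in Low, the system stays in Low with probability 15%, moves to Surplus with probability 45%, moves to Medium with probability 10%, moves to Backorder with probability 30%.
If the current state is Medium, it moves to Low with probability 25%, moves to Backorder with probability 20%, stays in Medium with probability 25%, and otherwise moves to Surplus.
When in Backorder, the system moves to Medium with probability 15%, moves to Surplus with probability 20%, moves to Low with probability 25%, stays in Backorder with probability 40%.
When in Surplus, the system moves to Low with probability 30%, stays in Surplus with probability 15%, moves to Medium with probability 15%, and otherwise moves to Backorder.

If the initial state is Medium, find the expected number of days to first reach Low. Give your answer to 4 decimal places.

3.8211

Let t(s) be the expected number of days to first reach Low from state s, with t(Low) = 0. Conditioning on the first day:
t(Medium) = 1 + 0.25·t(Medium) + 0.2·t(Backorder) + 0.3·t(Surplus)
t(Backorder) = 1 + 0.15·t(Medium) + 0.4·t(Backorder) + 0.2·t(Surplus)
t(Surplus) = 1 + 0.15·t(Medium) + 0.4·t(Backorder) + 0.15·t(Surplus)
Solving: t(Medium) = 3.8211, t(Backorder) = 3.8415, t(Surplus) = 3.6585.
Expected days from Medium to Low: 3.8211.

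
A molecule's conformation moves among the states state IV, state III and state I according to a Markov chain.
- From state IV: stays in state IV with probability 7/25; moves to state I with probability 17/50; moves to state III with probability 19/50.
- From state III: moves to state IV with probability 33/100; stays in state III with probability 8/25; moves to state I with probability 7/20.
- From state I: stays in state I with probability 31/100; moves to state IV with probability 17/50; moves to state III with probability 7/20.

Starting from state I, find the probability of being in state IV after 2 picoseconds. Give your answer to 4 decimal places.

Sum over the intermediate state after 1 picosecond:
P = P(state I→state IV)·P(state IV→state IV) + P(state I→state III)·P(state III→state IV) + P(state I→state I)·P(state I→state IV)
  = 0.34×0.28 + 0.35×0.33 + 0.31×0.34
  = 0.0952 + 0.1155 + 0.1054 = 0.3161

0.3161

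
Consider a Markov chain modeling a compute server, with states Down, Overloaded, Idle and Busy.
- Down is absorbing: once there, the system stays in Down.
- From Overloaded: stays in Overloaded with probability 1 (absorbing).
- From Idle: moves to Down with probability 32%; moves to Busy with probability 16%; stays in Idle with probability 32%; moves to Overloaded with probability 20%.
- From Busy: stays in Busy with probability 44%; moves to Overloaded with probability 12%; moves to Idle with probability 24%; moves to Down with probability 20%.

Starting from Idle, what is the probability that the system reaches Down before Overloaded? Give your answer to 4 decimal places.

0.6168

Let h(s) be the probability of absorption at Down starting from transient state s. Then h(Down) = 1 and h(Overloaded) = 0. By first-step analysis:
h(Idle) = 0.32·1 + 0.2·0 + 0.32·h(Idle) + 0.16·h(Busy)
h(Busy) = 0.2·1 + 0.12·0 + 0.24·h(Idle) + 0.44·h(Busy)
Solving: h(Idle) = 0.6168, h(Busy) = 0.6215.
Starting from Idle, the probability is 0.6168.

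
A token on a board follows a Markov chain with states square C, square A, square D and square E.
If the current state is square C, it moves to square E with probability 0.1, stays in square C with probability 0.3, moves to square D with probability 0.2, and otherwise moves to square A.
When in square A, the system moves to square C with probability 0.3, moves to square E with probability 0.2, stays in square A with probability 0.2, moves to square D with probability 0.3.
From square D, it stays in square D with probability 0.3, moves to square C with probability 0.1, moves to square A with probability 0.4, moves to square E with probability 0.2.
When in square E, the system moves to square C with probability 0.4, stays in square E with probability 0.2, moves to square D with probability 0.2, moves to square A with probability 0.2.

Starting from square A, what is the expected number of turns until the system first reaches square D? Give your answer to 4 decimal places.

3.9764

Let t(s) be the expected number of turns to first reach square D from state s, with t(square D) = 0. Conditioning on the first turn:
t(square C) = 1 + 0.3·t(square C) + 0.4·t(square A) + 0.1·t(square E)
t(square A) = 1 + 0.3·t(square C) + 0.2·t(square A) + 0.2·t(square E)
t(square E) = 1 + 0.4·t(square C) + 0.2·t(square A) + 0.2·t(square E)
Solving: t(square C) = 4.3307, t(square A) = 3.9764, t(square E) = 4.4094.
Expected turns from square A to square D: 3.9764.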